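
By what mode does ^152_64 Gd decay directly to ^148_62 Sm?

ΔA = 148 − 152 = -4; ΔZ = 62 − 64 = -2.
A drops by 4 and Z drops by 2 — the signature of alpha emission.

alpha decay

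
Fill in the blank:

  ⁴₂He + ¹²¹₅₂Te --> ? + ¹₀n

Xe-124

Conserve mass number: 4 + 121 = A + 1, so A = 124.
Conserve atomic number: 2 + 52 = Z + 0, so Z = 54.
Z = 54 is xenon, so the species is ¹²⁴₅₄Xe.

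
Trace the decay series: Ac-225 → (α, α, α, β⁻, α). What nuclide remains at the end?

Start: (A, Z) = (225, 89).
After α: (221, 87).
After α: (217, 85).
After α: (213, 83).
After β⁻: (213, 84).
After α: (209, 82).
Z = 82 is lead.

Pb-209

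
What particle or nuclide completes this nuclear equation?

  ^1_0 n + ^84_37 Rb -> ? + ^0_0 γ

Rb-85

Conserve mass number: 1 + 84 = A + 0, so A = 85.
Conserve atomic number: 0 + 37 = Z + 0, so Z = 37.
Z = 37 is rubidium, so the species is ^85_37 Rb.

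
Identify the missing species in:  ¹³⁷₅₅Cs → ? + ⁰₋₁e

Conserve mass number: 137 = A + 0, so A = 137.
Conserve atomic number: 55 = Z − 1, so Z = 56.
Z = 56 is barium, so the species is ¹³⁷₅₆Ba.

Ba-137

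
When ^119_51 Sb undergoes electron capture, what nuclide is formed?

Electron capture: mass number changes by +0, atomic number by -1.
A: 119 = 119; Z: 51 − 1 = 50.
Z = 50 is tin, so the daughter is ^119_50 Sn.

Sn-119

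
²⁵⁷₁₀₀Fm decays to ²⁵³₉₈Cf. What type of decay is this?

ΔA = 253 − 257 = -4; ΔZ = 98 − 100 = -2.
A drops by 4 and Z drops by 2 — the signature of alpha emission.

alpha decay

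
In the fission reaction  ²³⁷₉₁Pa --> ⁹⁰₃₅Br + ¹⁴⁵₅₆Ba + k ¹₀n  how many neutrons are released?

Conserve mass number: 237 = 90 + 145 + k, so k = 237 − 235 = 2.
Check atomic number: 91 = 35 + 56 + 0 = 91. ✓

2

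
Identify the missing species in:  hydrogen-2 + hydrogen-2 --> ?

He-4

Conserve mass number: 2 + 2 = A, so A = 4.
Conserve atomic number: 1 + 1 = Z, so Z = 2.
A = 4 and Z = 2 is helium-4 — an alpha particle.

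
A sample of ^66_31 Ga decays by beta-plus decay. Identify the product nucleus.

Beta-plus decay: mass number changes by +0, atomic number by -1.
A: 66 = 66; Z: 31 − 1 = 30.
Z = 30 is zinc, so the daughter is ^66_30 Zn.

Zn-66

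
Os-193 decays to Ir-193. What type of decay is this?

beta-minus decay

ΔA = 193 − 193 = 0; ΔZ = 77 − 76 = +1.
A is unchanged and Z rises by 1 — a neutron has become a proton (β⁻ decay).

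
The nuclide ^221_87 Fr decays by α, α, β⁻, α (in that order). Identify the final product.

Pb-209

Start: (A, Z) = (221, 87).
After α: (217, 85).
After α: (213, 83).
After β⁻: (213, 84).
After α: (209, 82).
Z = 82 is lead.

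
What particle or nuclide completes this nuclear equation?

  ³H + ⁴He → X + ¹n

Conserve mass number: 3 + 4 = A + 1, so A = 6.
Conserve atomic number: 1 + 2 = Z + 0, so Z = 3.
Z = 3 is lithium, so the species is ⁶Li.

Li-6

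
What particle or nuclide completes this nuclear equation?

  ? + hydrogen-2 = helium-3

proton

Conserve mass number: A + 2 = 3, so A = 1.
Conserve atomic number: Z + 1 = 2, so Z = 1.
A = 1 and Z = 1 is hydrogen-1 — a proton.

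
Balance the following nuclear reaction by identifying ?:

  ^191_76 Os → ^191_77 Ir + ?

beta-minus particle

Conserve mass number: 191 = 191 + A, so A = 0.
Conserve atomic number: 76 = 77 + Z, so Z = -1.
A = 0 and Z = -1 is ^0_-1 e — a beta-minus particle.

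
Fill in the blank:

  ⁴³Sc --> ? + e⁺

Conserve mass number: 43 = A + 0, so A = 43.
Conserve atomic number: 21 = Z + 1, so Z = 20.
Z = 20 is calcium, so the species is ⁴³Ca.

Ca-43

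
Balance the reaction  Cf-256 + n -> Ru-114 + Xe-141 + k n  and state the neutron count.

2

Conserve mass number: 257 = 114 + 141 + k, so k = 257 − 255 = 2.
Check atomic number: 98 = 44 + 54 + 0 = 98. ✓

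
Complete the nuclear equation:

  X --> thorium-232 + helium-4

Conserve mass number: A = 232 + 4, so A = 236.
Conserve atomic number: Z = 90 + 2, so Z = 92.
Z = 92 is uranium, so the species is uranium-236.

U-236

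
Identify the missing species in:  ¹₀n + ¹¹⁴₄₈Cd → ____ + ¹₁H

Conserve mass number: 1 + 114 = A + 1, so A = 114.
Conserve atomic number: 0 + 48 = Z + 1, so Z = 47.
Z = 47 is silver, so the species is ¹¹⁴₄₇Ag.

Ag-114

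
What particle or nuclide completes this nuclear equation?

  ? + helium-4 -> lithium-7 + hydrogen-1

Conserve mass number: A + 4 = 7 + 1, so A = 4.
Conserve atomic number: Z + 2 = 3 + 1, so Z = 2.
A = 4 and Z = 2 is helium-4 — an alpha particle.

alpha particle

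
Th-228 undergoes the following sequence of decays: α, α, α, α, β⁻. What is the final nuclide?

Start: (A, Z) = (228, 90).
After α: (224, 88).
After α: (220, 86).
After α: (216, 84).
After α: (212, 82).
After β⁻: (212, 83).
Z = 83 is bismuth.

Bi-212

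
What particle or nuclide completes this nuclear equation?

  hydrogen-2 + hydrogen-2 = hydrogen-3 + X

proton

Conserve mass number: 2 + 2 = 3 + A, so A = 1.
Conserve atomic number: 1 + 1 = 1 + Z, so Z = 1.
A = 1 and Z = 1 is hydrogen-1 — a proton.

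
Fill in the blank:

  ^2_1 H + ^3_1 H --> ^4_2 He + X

neutron

Conserve mass number: 2 + 3 = 4 + A, so A = 1.
Conserve atomic number: 1 + 1 = 2 + Z, so Z = 0.
A = 1 and Z = 0 is ^1_0 n — a neutron.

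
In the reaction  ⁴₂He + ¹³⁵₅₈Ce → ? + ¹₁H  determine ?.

Pr-138

Conserve mass number: 4 + 135 = A + 1, so A = 138.
Conserve atomic number: 2 + 58 = Z + 1, so Z = 59.
Z = 59 is praseodymium, so the species is ¹³⁸₅₉Pr.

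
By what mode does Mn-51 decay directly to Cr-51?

ΔA = 51 − 51 = 0; ΔZ = 24 − 25 = -1.
A is unchanged and Z drops by 1 — a proton has become a neutron (β⁺ emission or electron capture).

beta-plus decay or electron capture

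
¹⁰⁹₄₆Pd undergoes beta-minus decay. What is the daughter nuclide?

Beta-minus decay: mass number changes by +0, atomic number by +1.
A: 109 = 109; Z: 46 + 1 = 47.
Z = 47 is silver, so the daughter is ¹⁰⁹₄₇Ag.

Ag-109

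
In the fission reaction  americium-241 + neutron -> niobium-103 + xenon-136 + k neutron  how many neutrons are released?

3

Conserve mass number: 242 = 103 + 136 + k, so k = 242 − 239 = 3.
Check atomic number: 95 = 41 + 54 + 0 = 95. ✓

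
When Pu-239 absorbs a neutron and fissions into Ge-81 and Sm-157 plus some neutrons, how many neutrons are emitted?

Conserve mass number: 240 = 81 + 157 + k, so k = 240 − 238 = 2.
Check atomic number: 94 = 32 + 62 + 0 = 94. ✓

2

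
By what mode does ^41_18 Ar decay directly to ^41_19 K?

ΔA = 41 − 41 = 0; ΔZ = 19 − 18 = +1.
A is unchanged and Z rises by 1 — a neutron has become a proton (β⁻ decay).

beta-minus decay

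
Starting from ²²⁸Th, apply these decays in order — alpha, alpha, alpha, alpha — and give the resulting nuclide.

Pb-212

Start: (A, Z) = (228, 90).
After α: (224, 88).
After α: (220, 86).
After α: (216, 84).
After α: (212, 82).
Z = 82 is lead.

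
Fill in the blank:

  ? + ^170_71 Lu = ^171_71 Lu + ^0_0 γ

neutron

Conserve mass number: A + 170 = 171 + 0, so A = 1.
Conserve atomic number: Z + 71 = 71 + 0, so Z = 0.
A = 1 and Z = 0 is ^1_0 n — a neutron.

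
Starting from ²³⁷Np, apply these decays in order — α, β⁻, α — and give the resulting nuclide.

Start: (A, Z) = (237, 93).
After α: (233, 91).
After β⁻: (233, 92).
After α: (229, 90).
Z = 90 is thorium.

Th-229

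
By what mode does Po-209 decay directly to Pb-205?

ΔA = 205 − 209 = -4; ΔZ = 82 − 84 = -2.
A drops by 4 and Z drops by 2 — the signature of alpha emission.

alpha decay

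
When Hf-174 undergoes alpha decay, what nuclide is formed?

Yb-170

Alpha decay: mass number changes by -4, atomic number by -2.
A: 174 − 4 = 170; Z: 72 − 2 = 70.
Z = 70 is ytterbium, so the daughter is Yb-170.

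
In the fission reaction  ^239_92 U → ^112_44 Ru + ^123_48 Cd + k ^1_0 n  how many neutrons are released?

Conserve mass number: 239 = 112 + 123 + k, so k = 239 − 235 = 4.
Check atomic number: 92 = 44 + 48 + 0 = 92. ✓

4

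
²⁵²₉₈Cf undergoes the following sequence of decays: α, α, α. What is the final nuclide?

U-240

Start: (A, Z) = (252, 98).
After α: (248, 96).
After α: (244, 94).
After α: (240, 92).
Z = 92 is uranium.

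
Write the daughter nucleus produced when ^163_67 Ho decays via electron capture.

Electron capture: mass number changes by +0, atomic number by -1.
A: 163 = 163; Z: 67 − 1 = 66.
Z = 66 is dysprosium, so the daughter is ^163_66 Dy.

Dy-163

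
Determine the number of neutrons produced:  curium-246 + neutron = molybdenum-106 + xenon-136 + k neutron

5

Conserve mass number: 247 = 106 + 136 + k, so k = 247 − 242 = 5.
Check atomic number: 96 = 42 + 54 + 0 = 96. ✓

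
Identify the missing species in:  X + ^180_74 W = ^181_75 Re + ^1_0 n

deuteron

Conserve mass number: A + 180 = 181 + 1, so A = 2.
Conserve atomic number: Z + 74 = 75 + 0, so Z = 1.
A = 2 and Z = 1 is ^2_1 H — a deuteron.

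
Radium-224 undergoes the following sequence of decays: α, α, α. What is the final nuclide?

Start: (A, Z) = (224, 88).
After α: (220, 86).
After α: (216, 84).
After α: (212, 82).
Z = 82 is lead.

Pb-212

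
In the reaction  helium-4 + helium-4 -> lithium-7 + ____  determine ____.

Conserve mass number: 4 + 4 = 7 + A, so A = 1.
Conserve atomic number: 2 + 2 = 3 + Z, so Z = 1.
A = 1 and Z = 1 is hydrogen-1 — a proton.

proton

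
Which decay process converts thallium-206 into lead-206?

beta-minus decay

ΔA = 206 − 206 = 0; ΔZ = 82 − 81 = +1.
A is unchanged and Z rises by 1 — a neutron has become a proton (β⁻ decay).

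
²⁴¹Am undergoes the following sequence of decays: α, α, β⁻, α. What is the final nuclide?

Th-229

Start: (A, Z) = (241, 95).
After α: (237, 93).
After α: (233, 91).
After β⁻: (233, 92).
After α: (229, 90).
Z = 90 is thorium.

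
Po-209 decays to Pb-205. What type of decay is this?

alpha decay

ΔA = 205 − 209 = -4; ΔZ = 82 − 84 = -2.
A drops by 4 and Z drops by 2 — the signature of alpha emission.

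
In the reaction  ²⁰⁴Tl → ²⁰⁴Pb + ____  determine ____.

Conserve mass number: 204 = 204 + A, so A = 0.
Conserve atomic number: 81 = 82 + Z, so Z = -1.
A = 0 and Z = -1 is e⁻ — a beta-minus particle.

beta-minus particle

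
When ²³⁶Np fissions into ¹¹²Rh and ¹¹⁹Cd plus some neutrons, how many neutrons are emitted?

Conserve mass number: 236 = 112 + 119 + k, so k = 236 − 231 = 5.
Check atomic number: 93 = 45 + 48 + 0 = 93. ✓

5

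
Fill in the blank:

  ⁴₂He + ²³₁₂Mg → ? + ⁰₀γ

Si-27

Conserve mass number: 4 + 23 = A + 0, so A = 27.
Conserve atomic number: 2 + 12 = Z + 0, so Z = 14.
Z = 14 is silicon, so the species is ²⁷₁₄Si.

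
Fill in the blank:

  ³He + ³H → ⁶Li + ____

gamma ray

Conserve mass number: 3 + 3 = 6 + A, so A = 0.
Conserve atomic number: 2 + 1 = 3 + Z, so Z = 0.
A = 0 and Z = 0 is γ — a gamma ray.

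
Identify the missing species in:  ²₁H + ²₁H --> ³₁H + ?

proton

Conserve mass number: 2 + 2 = 3 + A, so A = 1.
Conserve atomic number: 1 + 1 = 1 + Z, so Z = 1.
A = 1 and Z = 1 is ¹₁H — a proton.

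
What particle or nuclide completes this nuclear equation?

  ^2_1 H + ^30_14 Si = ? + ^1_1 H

Si-31

Conserve mass number: 2 + 30 = A + 1, so A = 31.
Conserve atomic number: 1 + 14 = Z + 1, so Z = 14.
Z = 14 is silicon, so the species is ^31_14 Si.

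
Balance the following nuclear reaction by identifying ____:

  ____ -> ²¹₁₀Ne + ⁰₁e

Na-21

Conserve mass number: A = 21 + 0, so A = 21.
Conserve atomic number: Z = 10 + 1, so Z = 11.
Z = 11 is sodium, so the species is ²¹₁₁Na.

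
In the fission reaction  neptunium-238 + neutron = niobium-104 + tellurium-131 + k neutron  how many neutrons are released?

4

Conserve mass number: 239 = 104 + 131 + k, so k = 239 − 235 = 4.
Check atomic number: 93 = 41 + 52 + 0 = 93. ✓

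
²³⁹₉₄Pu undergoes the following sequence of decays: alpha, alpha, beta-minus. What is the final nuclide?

Pa-231

Start: (A, Z) = (239, 94).
After α: (235, 92).
After α: (231, 90).
After β⁻: (231, 91).
Z = 91 is protactinium.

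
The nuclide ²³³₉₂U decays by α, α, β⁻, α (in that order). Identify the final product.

Start: (A, Z) = (233, 92).
After α: (229, 90).
After α: (225, 88).
After β⁻: (225, 89).
After α: (221, 87).
Z = 87 is francium.

Fr-221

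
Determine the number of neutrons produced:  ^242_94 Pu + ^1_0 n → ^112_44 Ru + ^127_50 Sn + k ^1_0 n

Conserve mass number: 243 = 112 + 127 + k, so k = 243 − 239 = 4.
Check atomic number: 94 = 44 + 50 + 0 = 94. ✓

4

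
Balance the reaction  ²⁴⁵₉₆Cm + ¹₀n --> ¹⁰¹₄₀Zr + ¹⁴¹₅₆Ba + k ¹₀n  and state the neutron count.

Conserve mass number: 246 = 101 + 141 + k, so k = 246 − 242 = 4.
Check atomic number: 96 = 40 + 56 + 0 = 96. ✓

4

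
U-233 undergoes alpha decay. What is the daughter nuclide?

Th-229

Alpha decay: mass number changes by -4, atomic number by -2.
A: 233 − 4 = 229; Z: 92 − 2 = 90.
Z = 90 is thorium, so the daughter is Th-229.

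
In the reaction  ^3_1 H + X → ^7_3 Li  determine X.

Conserve mass number: 3 + A = 7, so A = 4.
Conserve atomic number: 1 + Z = 3, so Z = 2.
A = 4 and Z = 2 is ^4_2 He — an alpha particle.

alpha particle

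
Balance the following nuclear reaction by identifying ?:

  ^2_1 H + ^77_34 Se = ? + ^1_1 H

Conserve mass number: 2 + 77 = A + 1, so A = 78.
Conserve atomic number: 1 + 34 = Z + 1, so Z = 34.
Z = 34 is selenium, so the species is ^78_34 Se.

Se-78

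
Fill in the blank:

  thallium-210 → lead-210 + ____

Conserve mass number: 210 = 210 + A, so A = 0.
Conserve atomic number: 81 = 82 + Z, so Z = -1.
A = 0 and Z = -1 is e⁻ — a beta-minus particle.

beta-minus particle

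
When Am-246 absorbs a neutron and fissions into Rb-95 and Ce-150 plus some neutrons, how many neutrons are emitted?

2

Conserve mass number: 247 = 95 + 150 + k, so k = 247 − 245 = 2.
Check atomic number: 95 = 37 + 58 + 0 = 95. ✓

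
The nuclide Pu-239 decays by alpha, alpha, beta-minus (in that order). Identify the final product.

Start: (A, Z) = (239, 94).
After α: (235, 92).
After α: (231, 90).
After β⁻: (231, 91).
Z = 91 is protactinium.

Pa-231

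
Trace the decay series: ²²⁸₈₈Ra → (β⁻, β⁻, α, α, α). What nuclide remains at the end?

Start: (A, Z) = (228, 88).
After β⁻: (228, 89).
After β⁻: (228, 90).
After α: (224, 88).
After α: (220, 86).
After α: (216, 84).
Z = 84 is polonium.

Po-216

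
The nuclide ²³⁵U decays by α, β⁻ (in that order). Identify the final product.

Start: (A, Z) = (235, 92).
After α: (231, 90).
After β⁻: (231, 91).
Z = 91 is protactinium.

Pa-231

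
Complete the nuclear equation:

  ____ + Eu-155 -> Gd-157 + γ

Conserve mass number: A + 155 = 157 + 0, so A = 2.
Conserve atomic number: Z + 63 = 64 + 0, so Z = 1.
A = 2 and Z = 1 is H-2 — a deuteron.

deuteron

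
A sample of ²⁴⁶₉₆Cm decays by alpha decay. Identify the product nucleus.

Pu-242

Alpha decay: mass number changes by -4, atomic number by -2.
A: 246 − 4 = 242; Z: 96 − 2 = 94.
Z = 94 is plutonium, so the daughter is ²⁴²₉₄Pu.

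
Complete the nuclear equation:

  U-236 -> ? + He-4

Conserve mass number: 236 = A + 4, so A = 232.
Conserve atomic number: 92 = Z + 2, so Z = 90.
Z = 90 is thorium, so the species is Th-232.

Th-232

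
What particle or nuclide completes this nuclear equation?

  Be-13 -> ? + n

Conserve mass number: 13 = A + 1, so A = 12.
Conserve atomic number: 4 = Z + 0, so Z = 4.
Z = 4 is beryllium, so the species is Be-12.

Be-12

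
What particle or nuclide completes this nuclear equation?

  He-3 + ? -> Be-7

alpha particle

Conserve mass number: 3 + A = 7, so A = 4.
Conserve atomic number: 2 + Z = 4, so Z = 2.
A = 4 and Z = 2 is He-4 — an alpha particle.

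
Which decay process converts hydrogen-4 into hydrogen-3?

ΔA = 3 − 4 = -1; ΔZ = 1 − 1 = +0.
A drops by 1 with Z unchanged — a neutron was emitted.

neutron emission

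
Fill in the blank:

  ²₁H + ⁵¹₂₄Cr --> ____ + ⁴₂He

V-49

Conserve mass number: 2 + 51 = A + 4, so A = 49.
Conserve atomic number: 1 + 24 = Z + 2, so Z = 23.
Z = 23 is vanadium, so the species is ⁴⁹₂₃V.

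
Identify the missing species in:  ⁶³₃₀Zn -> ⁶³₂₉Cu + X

positron

Conserve mass number: 63 = 63 + A, so A = 0.
Conserve atomic number: 30 = 29 + Z, so Z = 1.
A = 0 and Z = 1 is ⁰₁e — a positron.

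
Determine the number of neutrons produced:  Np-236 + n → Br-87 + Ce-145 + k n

Conserve mass number: 237 = 87 + 145 + k, so k = 237 − 232 = 5.
Check atomic number: 93 = 35 + 58 + 0 = 93. ✓

5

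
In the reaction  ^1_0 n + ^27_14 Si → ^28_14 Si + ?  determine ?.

gamma ray

Conserve mass number: 1 + 27 = 28 + A, so A = 0.
Conserve atomic number: 0 + 14 = 14 + Z, so Z = 0.
A = 0 and Z = 0 is ^0_0 γ — a gamma ray.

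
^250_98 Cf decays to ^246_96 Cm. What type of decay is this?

ΔA = 246 − 250 = -4; ΔZ = 96 − 98 = -2.
A drops by 4 and Z drops by 2 — the signature of alpha emission.

alpha decay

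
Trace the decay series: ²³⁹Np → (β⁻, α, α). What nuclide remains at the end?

Th-231

Start: (A, Z) = (239, 93).
After β⁻: (239, 94).
After α: (235, 92).
After α: (231, 90).
Z = 90 is thorium.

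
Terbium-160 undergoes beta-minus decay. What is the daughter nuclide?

Beta-minus decay: mass number changes by +0, atomic number by +1.
A: 160 = 160; Z: 65 + 1 = 66.
Z = 66 is dysprosium, so the daughter is dysprosium-160.

Dy-160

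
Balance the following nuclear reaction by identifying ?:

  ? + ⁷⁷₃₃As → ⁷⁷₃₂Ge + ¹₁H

neutron

Conserve mass number: A + 77 = 77 + 1, so A = 1.
Conserve atomic number: Z + 33 = 32 + 1, so Z = 0.
A = 1 and Z = 0 is ¹₀n — a neutron.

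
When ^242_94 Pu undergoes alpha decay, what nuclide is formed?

U-238

Alpha decay: mass number changes by -4, atomic number by -2.
A: 242 − 4 = 238; Z: 94 − 2 = 92.
Z = 92 is uranium, so the daughter is ^238_92 U.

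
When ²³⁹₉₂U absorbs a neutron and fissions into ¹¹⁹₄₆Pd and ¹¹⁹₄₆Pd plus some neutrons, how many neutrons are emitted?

2

Conserve mass number: 240 = 119 + 119 + k, so k = 240 − 238 = 2.
Check atomic number: 92 = 46 + 46 + 0 = 92. ✓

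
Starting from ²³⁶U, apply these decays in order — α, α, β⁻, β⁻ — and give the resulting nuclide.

Th-228

Start: (A, Z) = (236, 92).
After α: (232, 90).
After α: (228, 88).
After β⁻: (228, 89).
After β⁻: (228, 90).
Z = 90 is thorium.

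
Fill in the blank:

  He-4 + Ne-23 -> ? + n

Conserve mass number: 4 + 23 = A + 1, so A = 26.
Conserve atomic number: 2 + 10 = Z + 0, so Z = 12.
Z = 12 is magnesium, so the species is Mg-26.

Mg-26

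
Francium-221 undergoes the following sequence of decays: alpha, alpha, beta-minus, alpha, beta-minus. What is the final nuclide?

Bi-209

Start: (A, Z) = (221, 87).
After α: (217, 85).
After α: (213, 83).
After β⁻: (213, 84).
After α: (209, 82).
After β⁻: (209, 83).
Z = 83 is bismuth.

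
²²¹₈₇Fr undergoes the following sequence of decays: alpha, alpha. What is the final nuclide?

Bi-213

Start: (A, Z) = (221, 87).
After α: (217, 85).
After α: (213, 83).
Z = 83 is bismuth.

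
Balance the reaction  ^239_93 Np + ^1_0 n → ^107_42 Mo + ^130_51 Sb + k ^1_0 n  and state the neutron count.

3

Conserve mass number: 240 = 107 + 130 + k, so k = 240 − 237 = 3.
Check atomic number: 93 = 42 + 51 + 0 = 93. ✓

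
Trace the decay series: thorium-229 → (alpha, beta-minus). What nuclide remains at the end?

Start: (A, Z) = (229, 90).
After α: (225, 88).
After β⁻: (225, 89).
Z = 89 is actinium.

Ac-225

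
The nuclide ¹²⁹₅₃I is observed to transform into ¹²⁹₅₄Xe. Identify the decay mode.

ΔA = 129 − 129 = 0; ΔZ = 54 − 53 = +1.
A is unchanged and Z rises by 1 — a neutron has become a proton (β⁻ decay).

beta-minus decay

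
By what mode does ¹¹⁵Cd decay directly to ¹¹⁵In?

beta-minus decay

ΔA = 115 − 115 = 0; ΔZ = 49 − 48 = +1.
A is unchanged and Z rises by 1 — a neutron has become a proton (β⁻ decay).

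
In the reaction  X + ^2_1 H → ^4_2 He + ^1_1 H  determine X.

He-3

Conserve mass number: A + 2 = 4 + 1, so A = 3.
Conserve atomic number: Z + 1 = 2 + 1, so Z = 2.
Z = 2 is helium, so the species is ^3_2 He.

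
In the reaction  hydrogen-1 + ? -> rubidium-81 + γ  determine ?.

Kr-80

Conserve mass number: 1 + A = 81 + 0, so A = 80.
Conserve atomic number: 1 + Z = 37 + 0, so Z = 36.
Z = 36 is krypton, so the species is krypton-80.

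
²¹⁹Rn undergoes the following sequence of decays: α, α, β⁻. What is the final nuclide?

Start: (A, Z) = (219, 86).
After α: (215, 84).
After α: (211, 82).
After β⁻: (211, 83).
Z = 83 is bismuth.

Bi-211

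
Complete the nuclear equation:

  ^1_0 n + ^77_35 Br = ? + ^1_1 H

Conserve mass number: 1 + 77 = A + 1, so A = 77.
Conserve atomic number: 0 + 35 = Z + 1, so Z = 34.
Z = 34 is selenium, so the species is ^77_34 Se.

Se-77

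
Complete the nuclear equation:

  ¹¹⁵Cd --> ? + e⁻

In-115

Conserve mass number: 115 = A + 0, so A = 115.
Conserve atomic number: 48 = Z − 1, so Z = 49.
Z = 49 is indium, so the species is ¹¹⁵In.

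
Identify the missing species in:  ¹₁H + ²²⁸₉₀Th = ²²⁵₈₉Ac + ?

Conserve mass number: 1 + 228 = 225 + A, so A = 4.
Conserve atomic number: 1 + 90 = 89 + Z, so Z = 2.
A = 4 and Z = 2 is ⁴₂He — an alpha particle.

alpha particle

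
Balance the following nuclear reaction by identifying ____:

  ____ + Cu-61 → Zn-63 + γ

deuteron

Conserve mass number: A + 61 = 63 + 0, so A = 2.
Conserve atomic number: Z + 29 = 30 + 0, so Z = 1.
A = 2 and Z = 1 is H-2 — a deuteron.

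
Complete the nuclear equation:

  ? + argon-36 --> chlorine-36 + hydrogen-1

neutron

Conserve mass number: A + 36 = 36 + 1, so A = 1.
Conserve atomic number: Z + 18 = 17 + 1, so Z = 0.
A = 1 and Z = 0 is neutron — a neutron.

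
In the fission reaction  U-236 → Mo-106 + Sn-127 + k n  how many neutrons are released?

3

Conserve mass number: 236 = 106 + 127 + k, so k = 236 − 233 = 3.
Check atomic number: 92 = 42 + 50 + 0 = 92. ✓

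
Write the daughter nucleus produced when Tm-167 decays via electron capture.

Er-167

Electron capture: mass number changes by +0, atomic number by -1.
A: 167 = 167; Z: 69 − 1 = 68.
Z = 68 is erbium, so the daughter is Er-167.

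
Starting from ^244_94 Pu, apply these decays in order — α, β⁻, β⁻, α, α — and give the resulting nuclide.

Start: (A, Z) = (244, 94).
After α: (240, 92).
After β⁻: (240, 93).
After β⁻: (240, 94).
After α: (236, 92).
After α: (232, 90).
Z = 90 is thorium.

Th-232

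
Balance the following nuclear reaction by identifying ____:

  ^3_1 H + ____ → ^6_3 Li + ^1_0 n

Conserve mass number: 3 + A = 6 + 1, so A = 4.
Conserve atomic number: 1 + Z = 3 + 0, so Z = 2.
A = 4 and Z = 2 is ^4_2 He — an alpha particle.

alpha particle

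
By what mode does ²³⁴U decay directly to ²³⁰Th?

ΔA = 230 − 234 = -4; ΔZ = 90 − 92 = -2.
A drops by 4 and Z drops by 2 — the signature of alpha emission.

alpha decay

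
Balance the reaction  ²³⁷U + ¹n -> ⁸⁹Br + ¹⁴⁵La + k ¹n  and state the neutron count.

4

Conserve mass number: 238 = 89 + 145 + k, so k = 238 − 234 = 4.
Check atomic number: 92 = 35 + 57 + 0 = 92. ✓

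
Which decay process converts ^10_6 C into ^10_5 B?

ΔA = 10 − 10 = 0; ΔZ = 5 − 6 = -1.
A is unchanged and Z drops by 1 — a proton has become a neutron (β⁺ emission or electron capture).

beta-plus decay or electron capture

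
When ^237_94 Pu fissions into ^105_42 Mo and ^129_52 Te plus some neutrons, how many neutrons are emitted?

3

Conserve mass number: 237 = 105 + 129 + k, so k = 237 − 234 = 3.
Check atomic number: 94 = 42 + 52 + 0 = 94. ✓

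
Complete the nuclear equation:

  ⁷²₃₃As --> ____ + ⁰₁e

Conserve mass number: 72 = A + 0, so A = 72.
Conserve atomic number: 33 = Z + 1, so Z = 32.
Z = 32 is germanium, so the species is ⁷²₃₂Ge.

Ge-72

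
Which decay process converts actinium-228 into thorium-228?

ΔA = 228 − 228 = 0; ΔZ = 90 − 89 = +1.
A is unchanged and Z rises by 1 — a neutron has become a proton (β⁻ decay).

beta-minus decay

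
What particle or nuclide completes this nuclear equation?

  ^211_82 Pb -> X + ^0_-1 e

Conserve mass number: 211 = A + 0, so A = 211.
Conserve atomic number: 82 = Z − 1, so Z = 83.
Z = 83 is bismuth, so the species is ^211_83 Bi.

Bi-211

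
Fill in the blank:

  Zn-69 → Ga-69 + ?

Conserve mass number: 69 = 69 + A, so A = 0.
Conserve atomic number: 30 = 31 + Z, so Z = -1.
A = 0 and Z = -1 is e⁻ — a beta-minus particle.

beta-minus particle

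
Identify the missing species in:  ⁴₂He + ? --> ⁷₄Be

Conserve mass number: 4 + A = 7, so A = 3.
Conserve atomic number: 2 + Z = 4, so Z = 2.
Z = 2 is helium, so the species is ³₂He.

He-3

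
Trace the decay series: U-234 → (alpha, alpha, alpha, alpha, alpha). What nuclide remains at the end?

Start: (A, Z) = (234, 92).
After α: (230, 90).
After α: (226, 88).
After α: (222, 86).
After α: (218, 84).
After α: (214, 82).
Z = 82 is lead.

Pb-214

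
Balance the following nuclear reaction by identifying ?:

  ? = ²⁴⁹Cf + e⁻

Bk-249

Conserve mass number: A = 249 + 0, so A = 249.
Conserve atomic number: Z = 98 − 1, so Z = 97.
Z = 97 is berkelium, so the species is ²⁴⁹Bk.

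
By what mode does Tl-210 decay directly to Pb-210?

beta-minus decay

ΔA = 210 − 210 = 0; ΔZ = 82 − 81 = +1.
A is unchanged and Z rises by 1 — a neutron has become a proton (β⁻ decay).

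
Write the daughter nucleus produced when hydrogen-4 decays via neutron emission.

Neutron emission: mass number changes by -1, atomic number by +0.
A: 4 − 1 = 3; Z: 1 = 1.
Z = 1 is hydrogen, so the daughter is hydrogen-3.

H-3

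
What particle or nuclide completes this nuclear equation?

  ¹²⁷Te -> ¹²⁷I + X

Conserve mass number: 127 = 127 + A, so A = 0.
Conserve atomic number: 52 = 53 + Z, so Z = -1.
A = 0 and Z = -1 is e⁻ — a beta-minus particle.

beta-minus particle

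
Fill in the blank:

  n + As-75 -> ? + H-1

Ge-75

Conserve mass number: 1 + 75 = A + 1, so A = 75.
Conserve atomic number: 0 + 33 = Z + 1, so Z = 32.
Z = 32 is germanium, so the species is Ge-75.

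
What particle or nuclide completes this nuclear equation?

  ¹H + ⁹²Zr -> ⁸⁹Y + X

alpha particle

Conserve mass number: 1 + 92 = 89 + A, so A = 4.
Conserve atomic number: 1 + 40 = 39 + Z, so Z = 2.
A = 4 and Z = 2 is ⁴He — an alpha particle.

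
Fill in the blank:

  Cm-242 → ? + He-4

Conserve mass number: 242 = A + 4, so A = 238.
Conserve atomic number: 96 = Z + 2, so Z = 94.
Z = 94 is plutonium, so the species is Pu-238.

Pu-238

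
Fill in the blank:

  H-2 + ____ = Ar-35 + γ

Cl-33

Conserve mass number: 2 + A = 35 + 0, so A = 33.
Conserve atomic number: 1 + Z = 18 + 0, so Z = 17.
Z = 17 is chlorine, so the species is Cl-33.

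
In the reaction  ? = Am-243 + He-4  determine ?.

Conserve mass number: A = 243 + 4, so A = 247.
Conserve atomic number: Z = 95 + 2, so Z = 97.
Z = 97 is berkelium, so the species is Bk-247.

Bk-247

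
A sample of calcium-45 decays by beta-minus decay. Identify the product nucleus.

Beta-minus decay: mass number changes by +0, atomic number by +1.
A: 45 = 45; Z: 20 + 1 = 21.
Z = 21 is scandium, so the daughter is scandium-45.

Sc-45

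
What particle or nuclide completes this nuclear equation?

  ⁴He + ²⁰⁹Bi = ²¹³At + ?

gamma ray

Conserve mass number: 4 + 209 = 213 + A, so A = 0.
Conserve atomic number: 2 + 83 = 85 + Z, so Z = 0.
A = 0 and Z = 0 is γ — a gamma ray.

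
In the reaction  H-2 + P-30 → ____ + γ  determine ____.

S-32

Conserve mass number: 2 + 30 = A + 0, so A = 32.
Conserve atomic number: 1 + 15 = Z + 0, so Z = 16.
Z = 16 is sulfur, so the species is S-32.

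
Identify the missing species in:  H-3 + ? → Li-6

He-3

Conserve mass number: 3 + A = 6, so A = 3.
Conserve atomic number: 1 + Z = 3, so Z = 2.
Z = 2 is helium, so the species is He-3.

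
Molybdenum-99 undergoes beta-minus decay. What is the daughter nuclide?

Tc-99

Beta-minus decay: mass number changes by +0, atomic number by +1.
A: 99 = 99; Z: 42 + 1 = 43.
Z = 43 is technetium, so the daughter is technetium-99.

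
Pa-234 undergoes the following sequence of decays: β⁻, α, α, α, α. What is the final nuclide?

Start: (A, Z) = (234, 91).
After β⁻: (234, 92).
After α: (230, 90).
After α: (226, 88).
After α: (222, 86).
After α: (218, 84).
Z = 84 is polonium.

Po-218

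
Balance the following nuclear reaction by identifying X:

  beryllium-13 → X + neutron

Be-12

Conserve mass number: 13 = A + 1, so A = 12.
Conserve atomic number: 4 = Z + 0, so Z = 4.
Z = 4 is beryllium, so the species is beryllium-12.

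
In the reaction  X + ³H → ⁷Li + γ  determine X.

alpha particle

Conserve mass number: A + 3 = 7 + 0, so A = 4.
Conserve atomic number: Z + 1 = 3 + 0, so Z = 2.
A = 4 and Z = 2 is ⁴He — an alpha particle.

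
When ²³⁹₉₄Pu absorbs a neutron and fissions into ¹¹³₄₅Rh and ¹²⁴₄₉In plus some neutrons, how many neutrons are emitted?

3

Conserve mass number: 240 = 113 + 124 + k, so k = 240 − 237 = 3.
Check atomic number: 94 = 45 + 49 + 0 = 94. ✓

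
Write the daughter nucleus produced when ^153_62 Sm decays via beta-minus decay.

Beta-minus decay: mass number changes by +0, atomic number by +1.
A: 153 = 153; Z: 62 + 1 = 63.
Z = 63 is europium, so the daughter is ^153_63 Eu.

Eu-153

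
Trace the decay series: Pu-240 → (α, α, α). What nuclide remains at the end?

Ra-228

Start: (A, Z) = (240, 94).
After α: (236, 92).
After α: (232, 90).
After α: (228, 88).
Z = 88 is radium.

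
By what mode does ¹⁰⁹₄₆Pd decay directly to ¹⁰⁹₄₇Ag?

ΔA = 109 − 109 = 0; ΔZ = 47 − 46 = +1.
A is unchanged and Z rises by 1 — a neutron has become a proton (β⁻ decay).

beta-minus decay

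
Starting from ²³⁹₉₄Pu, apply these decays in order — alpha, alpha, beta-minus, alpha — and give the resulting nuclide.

Ac-227

Start: (A, Z) = (239, 94).
After α: (235, 92).
After α: (231, 90).
After β⁻: (231, 91).
After α: (227, 89).
Z = 89 is actinium.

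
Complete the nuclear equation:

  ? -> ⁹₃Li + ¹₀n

Li-10

Conserve mass number: A = 9 + 1, so A = 10.
Conserve atomic number: Z = 3 + 0, so Z = 3.
Z = 3 is lithium, so the species is ¹⁰₃Li.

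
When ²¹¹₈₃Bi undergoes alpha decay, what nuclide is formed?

Tl-207

Alpha decay: mass number changes by -4, atomic number by -2.
A: 211 − 4 = 207; Z: 83 − 2 = 81.
Z = 81 is thallium, so the daughter is ²⁰⁷₈₁Tl.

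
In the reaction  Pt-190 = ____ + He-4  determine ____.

Os-186

Conserve mass number: 190 = A + 4, so A = 186.
Conserve atomic number: 78 = Z + 2, so Z = 76.
Z = 76 is osmium, so the species is Os-186.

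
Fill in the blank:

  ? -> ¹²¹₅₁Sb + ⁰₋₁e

Sn-121

Conserve mass number: A = 121 + 0, so A = 121.
Conserve atomic number: Z = 51 − 1, so Z = 50.
Z = 50 is tin, so the species is ¹²¹₅₀Sn.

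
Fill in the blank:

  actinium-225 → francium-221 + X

Conserve mass number: 225 = 221 + A, so A = 4.
Conserve atomic number: 89 = 87 + Z, so Z = 2.
A = 4 and Z = 2 is helium-4 — an alpha particle.

alpha particle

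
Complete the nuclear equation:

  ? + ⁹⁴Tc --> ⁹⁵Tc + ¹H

Conserve mass number: A + 94 = 95 + 1, so A = 2.
Conserve atomic number: Z + 43 = 43 + 1, so Z = 1.
A = 2 and Z = 1 is ²H — a deuteron.

deuteron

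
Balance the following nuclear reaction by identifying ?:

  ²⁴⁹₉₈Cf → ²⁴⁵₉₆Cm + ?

alpha particle

Conserve mass number: 249 = 245 + A, so A = 4.
Conserve atomic number: 98 = 96 + Z, so Z = 2.
A = 4 and Z = 2 is ⁴₂He — an alpha particle.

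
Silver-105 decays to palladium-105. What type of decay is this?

beta-plus decay or electron capture

ΔA = 105 − 105 = 0; ΔZ = 46 − 47 = -1.
A is unchanged and Z drops by 1 — a proton has become a neutron (β⁺ emission or electron capture).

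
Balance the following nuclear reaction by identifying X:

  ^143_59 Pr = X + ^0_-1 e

Conserve mass number: 143 = A + 0, so A = 143.
Conserve atomic number: 59 = Z − 1, so Z = 60.
Z = 60 is neodymium, so the species is ^143_60 Nd.

Nd-143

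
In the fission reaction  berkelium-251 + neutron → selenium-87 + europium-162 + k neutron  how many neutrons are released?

3

Conserve mass number: 252 = 87 + 162 + k, so k = 252 − 249 = 3.
Check atomic number: 97 = 34 + 63 + 0 = 97. ✓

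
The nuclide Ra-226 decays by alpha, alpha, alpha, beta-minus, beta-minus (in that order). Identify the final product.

Start: (A, Z) = (226, 88).
After α: (222, 86).
After α: (218, 84).
After α: (214, 82).
After β⁻: (214, 83).
After β⁻: (214, 84).
Z = 84 is polonium.

Po-214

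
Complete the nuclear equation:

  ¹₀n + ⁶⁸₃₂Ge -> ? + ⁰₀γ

Conserve mass number: 1 + 68 = A + 0, so A = 69.
Conserve atomic number: 0 + 32 = Z + 0, so Z = 32.
Z = 32 is germanium, so the species is ⁶⁹₃₂Ge.

Ge-69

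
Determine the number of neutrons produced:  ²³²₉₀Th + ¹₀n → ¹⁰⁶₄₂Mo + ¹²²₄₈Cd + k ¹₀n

5

Conserve mass number: 233 = 106 + 122 + k, so k = 233 − 228 = 5.
Check atomic number: 90 = 42 + 48 + 0 = 90. ✓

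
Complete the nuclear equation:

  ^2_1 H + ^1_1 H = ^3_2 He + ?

Conserve mass number: 2 + 1 = 3 + A, so A = 0.
Conserve atomic number: 1 + 1 = 2 + Z, so Z = 0.
A = 0 and Z = 0 is ^0_0 γ — a gamma ray.

gamma ray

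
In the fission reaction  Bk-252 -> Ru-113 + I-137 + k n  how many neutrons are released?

Conserve mass number: 252 = 113 + 137 + k, so k = 252 − 250 = 2.
Check atomic number: 97 = 44 + 53 + 0 = 97. ✓

2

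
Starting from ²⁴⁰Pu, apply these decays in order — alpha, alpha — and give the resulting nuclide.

Start: (A, Z) = (240, 94).
After α: (236, 92).
After α: (232, 90).
Z = 90 is thorium.

Th-232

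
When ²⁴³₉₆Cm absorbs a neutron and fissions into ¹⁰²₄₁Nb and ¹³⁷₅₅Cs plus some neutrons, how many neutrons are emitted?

5

Conserve mass number: 244 = 102 + 137 + k, so k = 244 − 239 = 5.
Check atomic number: 96 = 41 + 55 + 0 = 96. ✓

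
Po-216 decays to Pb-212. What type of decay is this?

alpha decay

ΔA = 212 − 216 = -4; ΔZ = 82 − 84 = -2.
A drops by 4 and Z drops by 2 — the signature of alpha emission.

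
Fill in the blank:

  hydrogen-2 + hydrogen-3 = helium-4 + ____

Conserve mass number: 2 + 3 = 4 + A, so A = 1.
Conserve atomic number: 1 + 1 = 2 + Z, so Z = 0.
A = 1 and Z = 0 is neutron — a neutron.

neutron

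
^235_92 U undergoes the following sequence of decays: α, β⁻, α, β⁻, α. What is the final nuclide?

Start: (A, Z) = (235, 92).
After α: (231, 90).
After β⁻: (231, 91).
After α: (227, 89).
After β⁻: (227, 90).
After α: (223, 88).
Z = 88 is radium.

Ra-223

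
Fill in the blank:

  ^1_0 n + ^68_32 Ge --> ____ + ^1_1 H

Ga-68

Conserve mass number: 1 + 68 = A + 1, so A = 68.
Conserve atomic number: 0 + 32 = Z + 1, so Z = 31.
Z = 31 is gallium, so the species is ^68_31 Ga.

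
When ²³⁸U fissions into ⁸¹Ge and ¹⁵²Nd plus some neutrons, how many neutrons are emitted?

Conserve mass number: 238 = 81 + 152 + k, so k = 238 − 233 = 5.
Check atomic number: 92 = 32 + 60 + 0 = 92. ✓

5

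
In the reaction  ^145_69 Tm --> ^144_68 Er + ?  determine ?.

Conserve mass number: 145 = 144 + A, so A = 1.
Conserve atomic number: 69 = 68 + Z, so Z = 1.
A = 1 and Z = 1 is ^1_1 H — a proton.

proton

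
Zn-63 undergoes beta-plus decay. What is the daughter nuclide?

Beta-plus decay: mass number changes by +0, atomic number by -1.
A: 63 = 63; Z: 30 − 1 = 29.
Z = 29 is copper, so the daughter is Cu-63.

Cu-63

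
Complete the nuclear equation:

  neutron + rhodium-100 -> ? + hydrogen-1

Ru-100

Conserve mass number: 1 + 100 = A + 1, so A = 100.
Conserve atomic number: 0 + 45 = Z + 1, so Z = 44.
Z = 44 is ruthenium, so the species is ruthenium-100.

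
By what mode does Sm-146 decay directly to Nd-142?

alpha decay

ΔA = 142 − 146 = -4; ΔZ = 60 − 62 = -2.
A drops by 4 and Z drops by 2 — the signature of alpha emission.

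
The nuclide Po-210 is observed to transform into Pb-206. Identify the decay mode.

alpha decay

ΔA = 206 − 210 = -4; ΔZ = 82 − 84 = -2.
A drops by 4 and Z drops by 2 — the signature of alpha emission.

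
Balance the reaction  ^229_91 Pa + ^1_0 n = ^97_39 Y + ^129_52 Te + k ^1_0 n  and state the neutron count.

4

Conserve mass number: 230 = 97 + 129 + k, so k = 230 − 226 = 4.
Check atomic number: 91 = 39 + 52 + 0 = 91. ✓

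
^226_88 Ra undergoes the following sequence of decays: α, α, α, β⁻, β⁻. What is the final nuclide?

Po-214

Start: (A, Z) = (226, 88).
After α: (222, 86).
After α: (218, 84).
After α: (214, 82).
After β⁻: (214, 83).
After β⁻: (214, 84).
Z = 84 is polonium.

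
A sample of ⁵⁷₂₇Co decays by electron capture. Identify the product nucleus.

Fe-57

Electron capture: mass number changes by +0, atomic number by -1.
A: 57 = 57; Z: 27 − 1 = 26.
Z = 26 is iron, so the daughter is ⁵⁷₂₆Fe.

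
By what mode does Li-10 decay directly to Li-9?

ΔA = 9 − 10 = -1; ΔZ = 3 − 3 = +0.
A drops by 1 with Z unchanged — a neutron was emitted.

neutron emission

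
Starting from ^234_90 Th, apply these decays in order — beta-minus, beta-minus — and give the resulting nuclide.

Start: (A, Z) = (234, 90).
After β⁻: (234, 91).
After β⁻: (234, 92).
Z = 92 is uranium.

U-234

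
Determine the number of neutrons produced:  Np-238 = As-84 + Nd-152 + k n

Conserve mass number: 238 = 84 + 152 + k, so k = 238 − 236 = 2.
Check atomic number: 93 = 33 + 60 + 0 = 93. ✓

2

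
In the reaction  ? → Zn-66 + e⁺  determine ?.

Conserve mass number: A = 66 + 0, so A = 66.
Conserve atomic number: Z = 30 + 1, so Z = 31.
Z = 31 is gallium, so the species is Ga-66.

Ga-66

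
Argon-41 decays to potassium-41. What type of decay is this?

beta-minus decay

ΔA = 41 − 41 = 0; ΔZ = 19 − 18 = +1.
A is unchanged and Z rises by 1 — a neutron has become a proton (β⁻ decay).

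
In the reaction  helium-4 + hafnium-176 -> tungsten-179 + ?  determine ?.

neutron

Conserve mass number: 4 + 176 = 179 + A, so A = 1.
Conserve atomic number: 2 + 72 = 74 + Z, so Z = 0.
A = 1 and Z = 0 is neutron — a neutron.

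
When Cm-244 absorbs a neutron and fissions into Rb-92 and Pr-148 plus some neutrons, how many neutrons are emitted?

5

Conserve mass number: 245 = 92 + 148 + k, so k = 245 − 240 = 5.
Check atomic number: 96 = 37 + 59 + 0 = 96. ✓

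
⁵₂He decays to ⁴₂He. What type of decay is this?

ΔA = 4 − 5 = -1; ΔZ = 2 − 2 = +0.
A drops by 1 with Z unchanged — a neutron was emitted.

neutron emission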